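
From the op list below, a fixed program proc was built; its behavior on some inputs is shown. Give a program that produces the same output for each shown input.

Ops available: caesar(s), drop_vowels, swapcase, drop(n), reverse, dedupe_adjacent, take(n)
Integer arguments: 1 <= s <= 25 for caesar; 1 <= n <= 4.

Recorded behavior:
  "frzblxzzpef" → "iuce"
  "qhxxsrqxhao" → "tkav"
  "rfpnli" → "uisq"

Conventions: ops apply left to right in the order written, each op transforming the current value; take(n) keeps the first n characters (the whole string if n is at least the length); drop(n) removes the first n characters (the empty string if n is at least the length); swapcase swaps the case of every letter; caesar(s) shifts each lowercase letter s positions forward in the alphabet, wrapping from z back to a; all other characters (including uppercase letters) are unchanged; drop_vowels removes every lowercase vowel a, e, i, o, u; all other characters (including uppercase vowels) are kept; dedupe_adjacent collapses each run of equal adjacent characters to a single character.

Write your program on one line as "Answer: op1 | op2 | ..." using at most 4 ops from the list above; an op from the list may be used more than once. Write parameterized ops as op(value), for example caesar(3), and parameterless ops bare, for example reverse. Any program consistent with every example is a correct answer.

dedupe_adjacent | caesar(12) | caesar(17) | take(4)

Check, running the answer program on each example:
  "frzblxzzpef" -> "frzblxzpef" -> "rdlnxjlbqr" -> "iuceoacshi" -> "iuce"
  "qhxxsrqxhao" -> "qhxsrqxhao" -> "ctjedcjtma" -> "tkavutakdr" -> "tkav"
  "rfpnli" -> "rfpnli" -> "drbzxu" -> "uisqol" -> "uisq"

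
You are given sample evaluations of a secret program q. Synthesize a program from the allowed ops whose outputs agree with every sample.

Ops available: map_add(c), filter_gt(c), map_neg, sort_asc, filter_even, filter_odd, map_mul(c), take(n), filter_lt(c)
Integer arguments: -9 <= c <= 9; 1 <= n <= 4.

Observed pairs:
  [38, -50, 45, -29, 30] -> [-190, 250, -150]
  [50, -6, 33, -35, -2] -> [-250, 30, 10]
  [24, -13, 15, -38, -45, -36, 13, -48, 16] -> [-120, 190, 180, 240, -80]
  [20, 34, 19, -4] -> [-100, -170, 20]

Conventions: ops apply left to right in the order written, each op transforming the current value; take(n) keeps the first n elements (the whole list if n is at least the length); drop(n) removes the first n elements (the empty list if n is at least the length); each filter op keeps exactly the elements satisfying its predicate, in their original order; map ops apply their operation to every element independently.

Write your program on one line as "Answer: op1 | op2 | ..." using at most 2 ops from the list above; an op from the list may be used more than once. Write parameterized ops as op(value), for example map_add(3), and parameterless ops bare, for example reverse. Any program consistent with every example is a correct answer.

filter_even | map_mul(-5)

Check, running the answer program on each example:
  [38, -50, 45, -29, 30] -> [38, -50, 30] -> [-190, 250, -150]
  [50, -6, 33, -35, -2] -> [50, -6, -2] -> [-250, 30, 10]
  [24, -13, 15, -38, -45, -36, 13, -48, 16] -> [24, -38, -36, -48, 16] -> [-120, 190, 180, 240, -80]
  [20, 34, 19, -4] -> [20, 34, -4] -> [-100, -170, 20]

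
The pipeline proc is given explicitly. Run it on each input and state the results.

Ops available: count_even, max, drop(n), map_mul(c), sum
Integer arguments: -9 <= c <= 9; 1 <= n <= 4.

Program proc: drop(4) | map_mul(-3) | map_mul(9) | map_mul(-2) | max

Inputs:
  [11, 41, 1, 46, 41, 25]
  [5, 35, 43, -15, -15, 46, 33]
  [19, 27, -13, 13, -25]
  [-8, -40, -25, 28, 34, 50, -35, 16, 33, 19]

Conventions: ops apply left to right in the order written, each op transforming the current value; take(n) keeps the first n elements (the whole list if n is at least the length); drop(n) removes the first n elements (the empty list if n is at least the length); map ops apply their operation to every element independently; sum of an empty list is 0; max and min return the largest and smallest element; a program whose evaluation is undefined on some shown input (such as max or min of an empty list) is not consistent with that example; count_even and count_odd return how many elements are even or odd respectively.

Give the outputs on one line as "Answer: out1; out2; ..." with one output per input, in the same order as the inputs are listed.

2214; 2484; -1350; 2700

Execution, op by op:
  [11, 41, 1, 46, 41, 25] -> [41, 25] -> [-123, -75] -> [-1107, -675] -> [2214, 1350] -> 2214
  [5, 35, 43, -15, -15, 46, 33] -> [-15, 46, 33] -> [45, -138, -99] -> [405, -1242, -891] -> [-810, 2484, 1782] -> 2484
  [19, 27, -13, 13, -25] -> [-25] -> [75] -> [675] -> [-1350] -> -1350
  [-8, -40, -25, 28, 34, 50, -35, 16, 33, 19] -> [34, 50, -35, 16, 33, 19] -> [-102, -150, 105, -48, -99, -57] -> [-918, -1350, 945, -432, -891, -513] -> [1836, 2700, -1890, 864, 1782, 1026] -> 2700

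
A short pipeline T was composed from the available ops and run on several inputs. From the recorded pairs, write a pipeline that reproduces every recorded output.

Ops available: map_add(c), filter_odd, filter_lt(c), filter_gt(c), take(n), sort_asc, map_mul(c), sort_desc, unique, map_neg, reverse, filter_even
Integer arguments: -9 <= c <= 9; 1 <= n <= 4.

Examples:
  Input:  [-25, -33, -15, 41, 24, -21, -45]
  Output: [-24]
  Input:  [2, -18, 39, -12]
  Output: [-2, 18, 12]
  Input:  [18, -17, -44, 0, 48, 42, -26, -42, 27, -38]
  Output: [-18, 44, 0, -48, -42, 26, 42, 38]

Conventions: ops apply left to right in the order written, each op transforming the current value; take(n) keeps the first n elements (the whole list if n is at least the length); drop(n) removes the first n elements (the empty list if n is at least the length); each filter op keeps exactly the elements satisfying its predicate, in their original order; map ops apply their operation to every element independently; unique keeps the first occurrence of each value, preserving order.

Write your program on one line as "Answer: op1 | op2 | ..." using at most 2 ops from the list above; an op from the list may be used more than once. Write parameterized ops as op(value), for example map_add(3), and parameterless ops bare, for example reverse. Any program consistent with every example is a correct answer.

filter_even | map_neg

Check, running the answer program on each example:
  [-25, -33, -15, 41, 24, -21, -45] -> [24] -> [-24]
  [2, -18, 39, -12] -> [2, -18, -12] -> [-2, 18, 12]
  [18, -17, -44, 0, 48, 42, -26, -42, 27, -38] -> [18, -44, 0, 48, 42, -26, -42, -38] -> [-18, 44, 0, -48, -42, 26, 42, 38]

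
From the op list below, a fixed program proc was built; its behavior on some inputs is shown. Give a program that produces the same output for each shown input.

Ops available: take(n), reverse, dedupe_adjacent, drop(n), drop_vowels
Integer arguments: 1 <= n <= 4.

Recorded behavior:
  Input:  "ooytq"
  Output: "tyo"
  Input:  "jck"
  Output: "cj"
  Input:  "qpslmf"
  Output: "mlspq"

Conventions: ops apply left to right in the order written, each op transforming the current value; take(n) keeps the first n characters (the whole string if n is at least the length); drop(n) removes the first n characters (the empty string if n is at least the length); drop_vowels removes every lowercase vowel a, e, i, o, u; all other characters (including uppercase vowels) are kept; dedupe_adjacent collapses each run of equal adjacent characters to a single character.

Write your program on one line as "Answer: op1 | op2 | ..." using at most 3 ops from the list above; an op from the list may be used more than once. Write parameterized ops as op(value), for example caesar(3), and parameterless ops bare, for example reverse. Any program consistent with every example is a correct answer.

reverse | drop(1) | dedupe_adjacent

Check, running the answer program on each example:
  "ooytq" -> "qtyoo" -> "tyoo" -> "tyo"
  "jck" -> "kcj" -> "cj" -> "cj"
  "qpslmf" -> "fmlspq" -> "mlspq" -> "mlspq"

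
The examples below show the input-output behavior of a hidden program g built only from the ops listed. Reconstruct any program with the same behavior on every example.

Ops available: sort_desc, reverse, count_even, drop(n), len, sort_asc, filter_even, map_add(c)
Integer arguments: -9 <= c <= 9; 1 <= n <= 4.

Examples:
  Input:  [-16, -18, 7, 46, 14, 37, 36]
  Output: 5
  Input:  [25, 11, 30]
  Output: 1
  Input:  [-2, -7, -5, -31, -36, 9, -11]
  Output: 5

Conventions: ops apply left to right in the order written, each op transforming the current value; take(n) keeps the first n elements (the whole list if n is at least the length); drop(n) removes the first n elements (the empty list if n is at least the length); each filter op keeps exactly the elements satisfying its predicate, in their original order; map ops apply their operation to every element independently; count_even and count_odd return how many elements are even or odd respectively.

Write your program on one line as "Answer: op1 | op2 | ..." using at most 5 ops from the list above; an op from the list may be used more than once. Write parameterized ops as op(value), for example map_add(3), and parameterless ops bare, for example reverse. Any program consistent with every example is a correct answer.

sort_asc | drop(2) | map_add(-5) | len

Check, running the answer program on each example:
  [-16, -18, 7, 46, 14, 37, 36] -> [-18, -16, 7, 14, 36, 37, 46] -> [7, 14, 36, 37, 46] -> [2, 9, 31, 32, 41] -> 5
  [25, 11, 30] -> [11, 25, 30] -> [30] -> [25] -> 1
  [-2, -7, -5, -31, -36, 9, -11] -> [-36, -31, -11, -7, -5, -2, 9] -> [-11, -7, -5, -2, 9] -> [-16, -12, -10, -7, 4] -> 5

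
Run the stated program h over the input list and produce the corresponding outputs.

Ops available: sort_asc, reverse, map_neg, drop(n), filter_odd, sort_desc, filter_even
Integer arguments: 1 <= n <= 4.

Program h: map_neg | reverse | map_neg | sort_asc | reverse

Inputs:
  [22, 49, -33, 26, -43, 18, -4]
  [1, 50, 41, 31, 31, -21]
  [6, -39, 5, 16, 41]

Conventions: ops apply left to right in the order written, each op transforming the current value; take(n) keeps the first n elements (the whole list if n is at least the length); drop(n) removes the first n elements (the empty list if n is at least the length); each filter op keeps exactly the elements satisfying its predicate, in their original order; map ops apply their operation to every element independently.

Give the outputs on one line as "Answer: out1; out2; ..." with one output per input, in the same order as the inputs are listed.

Execution, op by op:
  [22, 49, -33, 26, -43, 18, -4] -> [-22, -49, 33, -26, 43, -18, 4] -> [4, -18, 43, -26, 33, -49, -22] -> [-4, 18, -43, 26, -33, 49, 22] -> [-43, -33, -4, 18, 22, 26, 49] -> [49, 26, 22, 18, -4, -33, -43]
  [1, 50, 41, 31, 31, -21] -> [-1, -50, -41, -31, -31, 21] -> [21, -31, -31, -41, -50, -1] -> [-21, 31, 31, 41, 50, 1] -> [-21, 1, 31, 31, 41, 50] -> [50, 41, 31, 31, 1, -21]
  [6, -39, 5, 16, 41] -> [-6, 39, -5, -16, -41] -> [-41, -16, -5, 39, -6] -> [41, 16, 5, -39, 6] -> [-39, 5, 6, 16, 41] -> [41, 16, 6, 5, -39]

[49, 26, 22, 18, -4, -33, -43]; [50, 41, 31, 31, 1, -21]; [41, 16, 6, 5, -39]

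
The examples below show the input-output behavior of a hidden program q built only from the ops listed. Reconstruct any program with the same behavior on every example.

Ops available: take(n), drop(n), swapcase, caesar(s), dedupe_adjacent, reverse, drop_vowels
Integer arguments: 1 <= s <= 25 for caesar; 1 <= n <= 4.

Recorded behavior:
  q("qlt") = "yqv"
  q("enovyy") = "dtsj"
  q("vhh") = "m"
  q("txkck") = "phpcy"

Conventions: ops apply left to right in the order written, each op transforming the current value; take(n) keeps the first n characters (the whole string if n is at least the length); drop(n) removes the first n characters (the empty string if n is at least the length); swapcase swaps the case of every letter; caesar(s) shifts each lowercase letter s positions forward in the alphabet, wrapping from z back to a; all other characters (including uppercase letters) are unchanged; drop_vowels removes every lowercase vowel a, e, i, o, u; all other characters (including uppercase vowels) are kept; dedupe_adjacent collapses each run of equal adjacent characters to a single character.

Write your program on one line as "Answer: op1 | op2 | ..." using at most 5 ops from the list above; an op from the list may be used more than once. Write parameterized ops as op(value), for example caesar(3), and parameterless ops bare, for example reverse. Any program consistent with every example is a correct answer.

caesar(16) | caesar(15) | dedupe_adjacent | reverse | drop_vowels

Check, running the answer program on each example:
  "qlt" -> "gbj" -> "vqy" -> "vqy" -> "yqv" -> "yqv"
  "enovyy" -> "udeloo" -> "jstadd" -> "jstad" -> "datsj" -> "dtsj"
  "vhh" -> "lxx" -> "amm" -> "am" -> "ma" -> "m"
  "txkck" -> "jnasa" -> "ycphp" -> "ycphp" -> "phpcy" -> "phpcy"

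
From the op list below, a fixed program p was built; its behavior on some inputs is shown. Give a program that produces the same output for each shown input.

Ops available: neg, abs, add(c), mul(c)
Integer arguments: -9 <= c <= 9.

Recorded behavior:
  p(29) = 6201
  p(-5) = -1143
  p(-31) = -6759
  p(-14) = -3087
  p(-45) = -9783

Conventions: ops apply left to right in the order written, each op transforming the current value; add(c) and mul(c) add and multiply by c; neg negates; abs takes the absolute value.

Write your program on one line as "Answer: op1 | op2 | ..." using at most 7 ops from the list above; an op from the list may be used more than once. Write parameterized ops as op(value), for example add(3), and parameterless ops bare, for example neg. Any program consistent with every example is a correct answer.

neg | mul(-3) | mul(-8) | add(7) | mul(9) | neg

Check, running the answer program on each example:
  29 -> -29 -> 87 -> -696 -> -689 -> -6201 -> 6201
  -5 -> 5 -> -15 -> 120 -> 127 -> 1143 -> -1143
  -31 -> 31 -> -93 -> 744 -> 751 -> 6759 -> -6759
  -14 -> 14 -> -42 -> 336 -> 343 -> 3087 -> -3087
  -45 -> 45 -> -135 -> 1080 -> 1087 -> 9783 -> -9783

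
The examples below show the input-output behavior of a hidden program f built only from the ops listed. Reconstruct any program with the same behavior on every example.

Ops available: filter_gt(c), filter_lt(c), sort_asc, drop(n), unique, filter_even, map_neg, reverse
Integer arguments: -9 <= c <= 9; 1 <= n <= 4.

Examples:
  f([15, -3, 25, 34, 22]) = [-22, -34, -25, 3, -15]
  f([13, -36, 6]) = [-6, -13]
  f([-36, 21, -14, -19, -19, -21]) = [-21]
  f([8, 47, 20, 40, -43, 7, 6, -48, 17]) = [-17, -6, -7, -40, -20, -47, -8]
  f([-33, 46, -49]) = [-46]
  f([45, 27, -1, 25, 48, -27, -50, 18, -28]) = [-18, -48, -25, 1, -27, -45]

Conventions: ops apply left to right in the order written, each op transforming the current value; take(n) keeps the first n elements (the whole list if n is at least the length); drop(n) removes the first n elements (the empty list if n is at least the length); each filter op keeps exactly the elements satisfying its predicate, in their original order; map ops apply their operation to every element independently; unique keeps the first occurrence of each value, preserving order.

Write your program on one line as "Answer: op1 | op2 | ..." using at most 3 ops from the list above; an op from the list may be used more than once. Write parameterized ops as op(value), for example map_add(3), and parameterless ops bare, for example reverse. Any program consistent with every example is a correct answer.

map_neg | reverse | filter_lt(9)

Check, running the answer program on each example:
  [15, -3, 25, 34, 22] -> [-15, 3, -25, -34, -22] -> [-22, -34, -25, 3, -15] -> [-22, -34, -25, 3, -15]
  [13, -36, 6] -> [-13, 36, -6] -> [-6, 36, -13] -> [-6, -13]
  [-36, 21, -14, -19, -19, -21] -> [36, -21, 14, 19, 19, 21] -> [21, 19, 19, 14, -21, 36] -> [-21]
  [8, 47, 20, 40, -43, 7, 6, -48, 17] -> [-8, -47, -20, -40, 43, -7, -6, 48, -17] -> [-17, 48, -6, -7, 43, -40, -20, -47, -8] -> [-17, -6, -7, -40, -20, -47, -8]
  [-33, 46, -49] -> [33, -46, 49] -> [49, -46, 33] -> [-46]
  [45, 27, -1, 25, 48, -27, -50, 18, -28] -> [-45, -27, 1, -25, -48, 27, 50, -18, 28] -> [28, -18, 50, 27, -48, -25, 1, -27, -45] -> [-18, -48, -25, 1, -27, -45]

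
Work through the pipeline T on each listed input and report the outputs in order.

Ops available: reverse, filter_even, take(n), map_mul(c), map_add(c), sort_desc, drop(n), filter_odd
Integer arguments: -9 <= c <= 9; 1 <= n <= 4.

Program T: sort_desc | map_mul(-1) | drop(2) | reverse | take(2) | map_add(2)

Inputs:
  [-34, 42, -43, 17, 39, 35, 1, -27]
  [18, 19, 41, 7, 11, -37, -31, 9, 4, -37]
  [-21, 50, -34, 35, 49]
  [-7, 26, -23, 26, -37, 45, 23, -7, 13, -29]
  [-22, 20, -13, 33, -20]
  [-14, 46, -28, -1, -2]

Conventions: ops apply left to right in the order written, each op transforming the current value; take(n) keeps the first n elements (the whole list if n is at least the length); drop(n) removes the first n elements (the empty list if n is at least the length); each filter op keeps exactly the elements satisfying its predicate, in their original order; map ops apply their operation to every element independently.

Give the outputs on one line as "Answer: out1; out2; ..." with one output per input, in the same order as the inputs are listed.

Execution, op by op:
  [-34, 42, -43, 17, 39, 35, 1, -27] -> [42, 39, 35, 17, 1, -27, -34, -43] -> [-42, -39, -35, -17, -1, 27, 34, 43] -> [-35, -17, -1, 27, 34, 43] -> [43, 34, 27, -1, -17, -35] -> [43, 34] -> [45, 36]
  [18, 19, 41, 7, 11, -37, -31, 9, 4, -37] -> [41, 19, 18, 11, 9, 7, 4, -31, -37, -37] -> [-41, -19, -18, -11, -9, -7, -4, 31, 37, 37] -> [-18, -11, -9, -7, -4, 31, 37, 37] -> [37, 37, 31, -4, -7, -9, -11, -18] -> [37, 37] -> [39, 39]
  [-21, 50, -34, 35, 49] -> [50, 49, 35, -21, -34] -> [-50, -49, -35, 21, 34] -> [-35, 21, 34] -> [34, 21, -35] -> [34, 21] -> [36, 23]
  [-7, 26, -23, 26, -37, 45, 23, -7, 13, -29] -> [45, 26, 26, 23, 13, -7, -7, -23, -29, -37] -> [-45, -26, -26, -23, -13, 7, 7, 23, 29, 37] -> [-26, -23, -13, 7, 7, 23, 29, 37] -> [37, 29, 23, 7, 7, -13, -23, -26] -> [37, 29] -> [39, 31]
  [-22, 20, -13, 33, -20] -> [33, 20, -13, -20, -22] -> [-33, -20, 13, 20, 22] -> [13, 20, 22] -> [22, 20, 13] -> [22, 20] -> [24, 22]
  [-14, 46, -28, -1, -2] -> [46, -1, -2, -14, -28] -> [-46, 1, 2, 14, 28] -> [2, 14, 28] -> [28, 14, 2] -> [28, 14] -> [30, 16]

[45, 36]; [39, 39]; [36, 23]; [39, 31]; [24, 22]; [30, 16]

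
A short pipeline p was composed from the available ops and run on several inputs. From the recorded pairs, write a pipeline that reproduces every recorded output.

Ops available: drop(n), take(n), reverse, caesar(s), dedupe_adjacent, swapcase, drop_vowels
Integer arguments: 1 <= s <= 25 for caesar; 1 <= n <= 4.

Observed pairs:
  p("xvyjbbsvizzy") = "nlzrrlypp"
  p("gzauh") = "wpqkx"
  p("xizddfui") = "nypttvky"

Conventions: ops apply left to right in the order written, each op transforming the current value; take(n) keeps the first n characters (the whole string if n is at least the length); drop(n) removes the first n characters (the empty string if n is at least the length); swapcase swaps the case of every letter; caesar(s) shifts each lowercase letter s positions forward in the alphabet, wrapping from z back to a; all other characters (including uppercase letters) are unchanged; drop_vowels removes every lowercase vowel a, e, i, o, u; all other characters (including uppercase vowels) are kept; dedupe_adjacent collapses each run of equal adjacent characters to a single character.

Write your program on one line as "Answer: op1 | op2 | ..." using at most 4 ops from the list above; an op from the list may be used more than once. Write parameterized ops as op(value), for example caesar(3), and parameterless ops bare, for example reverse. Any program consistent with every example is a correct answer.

caesar(21) | caesar(21) | drop_vowels

Check, running the answer program on each example:
  "xvyjbbsvizzy" -> "sqtewwnqduut" -> "nlozrrilyppo" -> "nlzrrlypp"
  "gzauh" -> "buvpc" -> "wpqkx" -> "wpqkx"
  "xizddfui" -> "sduyyapd" -> "nypttvky" -> "nypttvky"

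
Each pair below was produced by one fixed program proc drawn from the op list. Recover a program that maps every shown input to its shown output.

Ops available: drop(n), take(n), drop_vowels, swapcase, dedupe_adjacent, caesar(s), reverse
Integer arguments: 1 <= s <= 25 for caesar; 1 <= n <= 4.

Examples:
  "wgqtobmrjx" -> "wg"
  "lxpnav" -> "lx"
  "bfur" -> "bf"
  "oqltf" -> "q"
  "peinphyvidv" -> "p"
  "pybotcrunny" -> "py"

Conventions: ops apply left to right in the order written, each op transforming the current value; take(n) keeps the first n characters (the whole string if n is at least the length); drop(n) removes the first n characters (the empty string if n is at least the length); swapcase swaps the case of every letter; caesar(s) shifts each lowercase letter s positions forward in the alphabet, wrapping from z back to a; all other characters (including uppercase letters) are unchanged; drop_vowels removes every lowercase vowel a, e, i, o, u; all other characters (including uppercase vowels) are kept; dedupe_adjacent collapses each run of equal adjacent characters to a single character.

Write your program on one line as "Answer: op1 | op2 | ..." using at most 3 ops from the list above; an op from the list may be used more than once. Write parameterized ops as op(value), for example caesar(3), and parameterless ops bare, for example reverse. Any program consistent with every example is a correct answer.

take(2) | drop_vowels

Check, running the answer program on each example:
  "wgqtobmrjx" -> "wg" -> "wg"
  "lxpnav" -> "lx" -> "lx"
  "bfur" -> "bf" -> "bf"
  "oqltf" -> "oq" -> "q"
  "peinphyvidv" -> "pe" -> "p"
  "pybotcrunny" -> "py" -> "py"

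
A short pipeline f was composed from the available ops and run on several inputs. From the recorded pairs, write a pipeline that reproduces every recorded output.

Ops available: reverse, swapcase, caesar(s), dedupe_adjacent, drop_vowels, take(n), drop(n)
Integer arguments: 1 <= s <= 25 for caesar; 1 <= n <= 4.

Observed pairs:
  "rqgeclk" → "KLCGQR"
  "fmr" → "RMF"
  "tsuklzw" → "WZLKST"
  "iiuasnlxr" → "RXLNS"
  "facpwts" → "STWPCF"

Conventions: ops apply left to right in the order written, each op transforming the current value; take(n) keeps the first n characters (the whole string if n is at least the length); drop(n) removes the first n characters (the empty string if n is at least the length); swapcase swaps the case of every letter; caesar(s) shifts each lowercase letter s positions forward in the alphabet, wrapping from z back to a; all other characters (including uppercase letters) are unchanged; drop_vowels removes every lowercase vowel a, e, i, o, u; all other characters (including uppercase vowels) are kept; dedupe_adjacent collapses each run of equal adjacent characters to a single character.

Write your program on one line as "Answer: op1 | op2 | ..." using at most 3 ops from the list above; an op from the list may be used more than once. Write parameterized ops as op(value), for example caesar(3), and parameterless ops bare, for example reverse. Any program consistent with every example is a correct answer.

drop_vowels | swapcase | reverse

Check, running the answer program on each example:
  "rqgeclk" -> "rqgclk" -> "RQGCLK" -> "KLCGQR"
  "fmr" -> "fmr" -> "FMR" -> "RMF"
  "tsuklzw" -> "tsklzw" -> "TSKLZW" -> "WZLKST"
  "iiuasnlxr" -> "snlxr" -> "SNLXR" -> "RXLNS"
  "facpwts" -> "fcpwts" -> "FCPWTS" -> "STWPCF"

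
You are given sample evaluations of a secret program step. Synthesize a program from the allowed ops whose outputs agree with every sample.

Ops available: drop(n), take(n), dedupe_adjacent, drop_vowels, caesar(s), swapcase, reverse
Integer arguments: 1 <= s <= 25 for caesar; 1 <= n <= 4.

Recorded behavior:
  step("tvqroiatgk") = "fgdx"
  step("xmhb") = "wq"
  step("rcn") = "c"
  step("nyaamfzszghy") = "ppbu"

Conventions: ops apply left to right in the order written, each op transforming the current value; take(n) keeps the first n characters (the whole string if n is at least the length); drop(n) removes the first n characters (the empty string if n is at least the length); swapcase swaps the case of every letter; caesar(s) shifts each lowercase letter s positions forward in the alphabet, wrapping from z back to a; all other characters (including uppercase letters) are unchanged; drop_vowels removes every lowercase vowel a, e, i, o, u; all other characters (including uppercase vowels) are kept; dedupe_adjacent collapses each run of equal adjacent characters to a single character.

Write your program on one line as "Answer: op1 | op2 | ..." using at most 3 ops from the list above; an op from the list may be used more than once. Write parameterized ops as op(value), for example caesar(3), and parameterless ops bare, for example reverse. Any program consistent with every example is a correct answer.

drop(2) | take(4) | caesar(15)

Check, running the answer program on each example:
  "tvqroiatgk" -> "qroiatgk" -> "qroi" -> "fgdx"
  "xmhb" -> "hb" -> "hb" -> "wq"
  "rcn" -> "n" -> "n" -> "c"
  "nyaamfzszghy" -> "aamfzszghy" -> "aamf" -> "ppbu"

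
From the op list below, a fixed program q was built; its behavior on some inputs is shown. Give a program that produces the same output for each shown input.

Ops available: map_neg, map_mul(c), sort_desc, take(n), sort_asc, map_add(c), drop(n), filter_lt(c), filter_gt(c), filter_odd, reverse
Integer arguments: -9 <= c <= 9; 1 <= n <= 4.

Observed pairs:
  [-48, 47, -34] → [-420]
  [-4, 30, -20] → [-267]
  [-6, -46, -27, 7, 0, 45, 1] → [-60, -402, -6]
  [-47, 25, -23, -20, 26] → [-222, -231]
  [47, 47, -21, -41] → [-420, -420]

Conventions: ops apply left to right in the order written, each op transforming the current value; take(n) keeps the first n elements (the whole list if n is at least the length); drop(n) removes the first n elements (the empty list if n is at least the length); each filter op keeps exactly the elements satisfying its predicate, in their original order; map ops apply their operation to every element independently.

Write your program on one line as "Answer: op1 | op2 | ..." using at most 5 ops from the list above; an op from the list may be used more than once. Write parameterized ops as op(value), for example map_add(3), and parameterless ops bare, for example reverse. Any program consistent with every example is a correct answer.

map_mul(9) | map_neg | filter_lt(-6) | map_add(3)

Check, running the answer program on each example:
  [-48, 47, -34] -> [-432, 423, -306] -> [432, -423, 306] -> [-423] -> [-420]
  [-4, 30, -20] -> [-36, 270, -180] -> [36, -270, 180] -> [-270] -> [-267]
  [-6, -46, -27, 7, 0, 45, 1] -> [-54, -414, -243, 63, 0, 405, 9] -> [54, 414, 243, -63, 0, -405, -9] -> [-63, -405, -9] -> [-60, -402, -6]
  [-47, 25, -23, -20, 26] -> [-423, 225, -207, -180, 234] -> [423, -225, 207, 180, -234] -> [-225, -234] -> [-222, -231]
  [47, 47, -21, -41] -> [423, 423, -189, -369] -> [-423, -423, 189, 369] -> [-423, -423] -> [-420, -420]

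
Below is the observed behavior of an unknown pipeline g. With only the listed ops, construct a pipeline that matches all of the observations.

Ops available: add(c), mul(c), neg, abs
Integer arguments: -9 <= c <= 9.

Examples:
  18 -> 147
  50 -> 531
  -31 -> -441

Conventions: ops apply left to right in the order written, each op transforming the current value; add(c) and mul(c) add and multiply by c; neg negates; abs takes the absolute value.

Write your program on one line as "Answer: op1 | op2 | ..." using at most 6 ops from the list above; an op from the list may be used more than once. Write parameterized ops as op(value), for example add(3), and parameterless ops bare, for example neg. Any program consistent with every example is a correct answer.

add(-6) | mul(-2) | mul(-6) | neg | add(-3) | neg

Check, running the answer program on each example:
  18 -> 12 -> -24 -> 144 -> -144 -> -147 -> 147
  50 -> 44 -> -88 -> 528 -> -528 -> -531 -> 531
  -31 -> -37 -> 74 -> -444 -> 444 -> 441 -> -441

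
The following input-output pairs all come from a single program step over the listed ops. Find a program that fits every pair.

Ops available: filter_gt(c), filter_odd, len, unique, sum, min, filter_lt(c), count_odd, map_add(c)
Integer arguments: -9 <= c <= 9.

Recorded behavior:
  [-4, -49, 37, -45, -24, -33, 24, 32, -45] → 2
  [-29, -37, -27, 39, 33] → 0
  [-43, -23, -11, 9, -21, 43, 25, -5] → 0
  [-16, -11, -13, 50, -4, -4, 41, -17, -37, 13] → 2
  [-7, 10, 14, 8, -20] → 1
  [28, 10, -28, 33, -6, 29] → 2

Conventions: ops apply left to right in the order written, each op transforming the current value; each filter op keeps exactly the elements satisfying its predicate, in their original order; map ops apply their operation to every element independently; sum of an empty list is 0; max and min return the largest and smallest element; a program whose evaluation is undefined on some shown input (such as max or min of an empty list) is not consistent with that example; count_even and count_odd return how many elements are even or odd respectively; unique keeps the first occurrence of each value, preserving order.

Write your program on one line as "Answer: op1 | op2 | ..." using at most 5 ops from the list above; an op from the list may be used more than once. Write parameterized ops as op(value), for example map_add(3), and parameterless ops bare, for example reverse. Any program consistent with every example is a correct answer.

map_add(-3) | unique | filter_odd | filter_lt(4) | len

Check, running the answer program on each example:
  [-4, -49, 37, -45, -24, -33, 24, 32, -45] -> [-7, -52, 34, -48, -27, -36, 21, 29, -48] -> [-7, -52, 34, -48, -27, -36, 21, 29] -> [-7, -27, 21, 29] -> [-7, -27] -> 2
  [-29, -37, -27, 39, 33] -> [-32, -40, -30, 36, 30] -> [-32, -40, -30, 36, 30] -> [] -> [] -> 0
  [-43, -23, -11, 9, -21, 43, 25, -5] -> [-46, -26, -14, 6, -24, 40, 22, -8] -> [-46, -26, -14, 6, -24, 40, 22, -8] -> [] -> [] -> 0
  [-16, -11, -13, 50, -4, -4, 41, -17, -37, 13] -> [-19, -14, -16, 47, -7, -7, 38, -20, -40, 10] -> [-19, -14, -16, 47, -7, 38, -20, -40, 10] -> [-19, 47, -7] -> [-19, -7] -> 2
  [-7, 10, 14, 8, -20] -> [-10, 7, 11, 5, -23] -> [-10, 7, 11, 5, -23] -> [7, 11, 5, -23] -> [-23] -> 1
  [28, 10, -28, 33, -6, 29] -> [25, 7, -31, 30, -9, 26] -> [25, 7, -31, 30, -9, 26] -> [25, 7, -31, -9] -> [-31, -9] -> 2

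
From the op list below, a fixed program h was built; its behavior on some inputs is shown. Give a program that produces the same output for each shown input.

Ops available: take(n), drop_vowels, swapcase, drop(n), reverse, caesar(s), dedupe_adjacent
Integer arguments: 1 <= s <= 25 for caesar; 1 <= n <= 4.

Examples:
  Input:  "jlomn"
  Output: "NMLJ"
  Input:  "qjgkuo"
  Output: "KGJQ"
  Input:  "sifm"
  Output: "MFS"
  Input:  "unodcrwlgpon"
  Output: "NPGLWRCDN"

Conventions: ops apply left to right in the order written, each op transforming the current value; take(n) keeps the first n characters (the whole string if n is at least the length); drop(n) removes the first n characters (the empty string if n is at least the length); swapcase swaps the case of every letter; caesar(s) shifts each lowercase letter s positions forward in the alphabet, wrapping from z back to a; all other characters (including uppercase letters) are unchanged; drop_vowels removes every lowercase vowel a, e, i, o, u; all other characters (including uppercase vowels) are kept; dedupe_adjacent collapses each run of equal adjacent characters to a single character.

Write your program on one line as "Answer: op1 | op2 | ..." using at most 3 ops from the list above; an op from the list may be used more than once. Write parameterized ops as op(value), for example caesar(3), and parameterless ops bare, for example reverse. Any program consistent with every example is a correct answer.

drop_vowels | reverse | swapcase

Check, running the answer program on each example:
  "jlomn" -> "jlmn" -> "nmlj" -> "NMLJ"
  "qjgkuo" -> "qjgk" -> "kgjq" -> "KGJQ"
  "sifm" -> "sfm" -> "mfs" -> "MFS"
  "unodcrwlgpon" -> "ndcrwlgpn" -> "npglwrcdn" -> "NPGLWRCDN"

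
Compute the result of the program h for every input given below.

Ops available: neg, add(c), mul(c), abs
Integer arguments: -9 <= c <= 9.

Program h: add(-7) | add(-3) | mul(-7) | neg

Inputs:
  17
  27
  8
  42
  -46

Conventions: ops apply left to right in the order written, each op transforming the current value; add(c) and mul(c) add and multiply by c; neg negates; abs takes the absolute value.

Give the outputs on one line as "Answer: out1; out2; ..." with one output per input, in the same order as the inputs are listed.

Execution, op by op:
  17 -> 10 -> 7 -> -49 -> 49
  27 -> 20 -> 17 -> -119 -> 119
  8 -> 1 -> -2 -> 14 -> -14
  42 -> 35 -> 32 -> -224 -> 224
  -46 -> -53 -> -56 -> 392 -> -392

49; 119; -14; 224; -392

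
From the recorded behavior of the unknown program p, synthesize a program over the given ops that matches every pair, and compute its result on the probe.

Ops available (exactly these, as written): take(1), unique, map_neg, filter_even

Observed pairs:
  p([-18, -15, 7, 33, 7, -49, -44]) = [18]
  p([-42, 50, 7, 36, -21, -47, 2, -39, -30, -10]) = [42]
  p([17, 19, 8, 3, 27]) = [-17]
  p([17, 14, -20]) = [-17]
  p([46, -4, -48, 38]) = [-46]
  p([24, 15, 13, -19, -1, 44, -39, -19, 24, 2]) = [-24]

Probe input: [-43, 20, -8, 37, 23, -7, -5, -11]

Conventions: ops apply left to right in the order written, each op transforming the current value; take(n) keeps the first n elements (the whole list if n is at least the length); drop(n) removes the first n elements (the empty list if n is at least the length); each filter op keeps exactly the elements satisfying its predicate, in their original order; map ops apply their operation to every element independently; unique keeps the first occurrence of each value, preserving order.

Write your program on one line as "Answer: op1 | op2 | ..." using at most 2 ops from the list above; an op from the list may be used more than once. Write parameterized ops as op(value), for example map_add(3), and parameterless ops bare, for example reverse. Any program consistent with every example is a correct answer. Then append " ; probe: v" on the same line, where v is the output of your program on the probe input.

take(1) | map_neg ; probe: [43]

Check, running the answer program on each example:
  [-18, -15, 7, 33, 7, -49, -44] -> [-18] -> [18]
  [-42, 50, 7, 36, -21, -47, 2, -39, -30, -10] -> [-42] -> [42]
  [17, 19, 8, 3, 27] -> [17] -> [-17]
  [17, 14, -20] -> [17] -> [-17]
  [46, -4, -48, 38] -> [46] -> [-46]
  [24, 15, 13, -19, -1, 44, -39, -19, 24, 2] -> [24] -> [-24]
  probe: [-43, 20, -8, 37, 23, -7, -5, -11] -> [-43] -> [43]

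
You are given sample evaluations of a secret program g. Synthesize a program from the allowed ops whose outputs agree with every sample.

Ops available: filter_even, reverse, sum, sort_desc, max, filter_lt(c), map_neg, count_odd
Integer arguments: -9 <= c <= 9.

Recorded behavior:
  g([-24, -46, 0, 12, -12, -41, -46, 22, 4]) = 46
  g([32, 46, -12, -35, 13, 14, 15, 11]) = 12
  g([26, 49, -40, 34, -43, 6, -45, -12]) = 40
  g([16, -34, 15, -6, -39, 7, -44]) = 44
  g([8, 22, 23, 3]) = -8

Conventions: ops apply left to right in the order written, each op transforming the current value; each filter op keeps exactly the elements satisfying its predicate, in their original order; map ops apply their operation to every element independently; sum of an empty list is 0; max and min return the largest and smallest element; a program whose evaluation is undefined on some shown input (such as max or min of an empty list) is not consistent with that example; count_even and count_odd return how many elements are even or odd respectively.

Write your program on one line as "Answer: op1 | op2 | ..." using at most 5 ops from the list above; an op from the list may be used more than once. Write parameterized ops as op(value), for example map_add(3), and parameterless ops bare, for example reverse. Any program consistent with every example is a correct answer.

map_neg | sort_desc | filter_even | max

Check, running the answer program on each example:
  [-24, -46, 0, 12, -12, -41, -46, 22, 4] -> [24, 46, 0, -12, 12, 41, 46, -22, -4] -> [46, 46, 41, 24, 12, 0, -4, -12, -22] -> [46, 46, 24, 12, 0, -4, -12, -22] -> 46
  [32, 46, -12, -35, 13, 14, 15, 11] -> [-32, -46, 12, 35, -13, -14, -15, -11] -> [35, 12, -11, -13, -14, -15, -32, -46] -> [12, -14, -32, -46] -> 12
  [26, 49, -40, 34, -43, 6, -45, -12] -> [-26, -49, 40, -34, 43, -6, 45, 12] -> [45, 43, 40, 12, -6, -26, -34, -49] -> [40, 12, -6, -26, -34] -> 40
  [16, -34, 15, -6, -39, 7, -44] -> [-16, 34, -15, 6, 39, -7, 44] -> [44, 39, 34, 6, -7, -15, -16] -> [44, 34, 6, -16] -> 44
  [8, 22, 23, 3] -> [-8, -22, -23, -3] -> [-3, -8, -22, -23] -> [-8, -22] -> -8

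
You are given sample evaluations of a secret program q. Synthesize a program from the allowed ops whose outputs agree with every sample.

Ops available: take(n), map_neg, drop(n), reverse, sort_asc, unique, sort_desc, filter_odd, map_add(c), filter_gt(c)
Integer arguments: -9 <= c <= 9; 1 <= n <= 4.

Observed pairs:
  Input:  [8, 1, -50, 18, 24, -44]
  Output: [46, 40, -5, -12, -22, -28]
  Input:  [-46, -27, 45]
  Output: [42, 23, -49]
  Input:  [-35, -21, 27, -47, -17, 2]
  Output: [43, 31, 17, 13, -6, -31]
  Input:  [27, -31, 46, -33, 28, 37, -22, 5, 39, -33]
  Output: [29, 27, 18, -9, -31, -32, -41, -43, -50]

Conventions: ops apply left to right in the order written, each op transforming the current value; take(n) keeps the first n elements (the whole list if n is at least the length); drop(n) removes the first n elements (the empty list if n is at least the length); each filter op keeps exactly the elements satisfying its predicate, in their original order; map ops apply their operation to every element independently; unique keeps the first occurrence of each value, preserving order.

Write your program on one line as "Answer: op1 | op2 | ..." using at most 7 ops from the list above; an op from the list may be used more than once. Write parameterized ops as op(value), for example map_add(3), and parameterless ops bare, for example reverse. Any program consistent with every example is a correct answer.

sort_asc | reverse | map_add(4) | sort_asc | unique | map_neg

Check, running the answer program on each example:
  [8, 1, -50, 18, 24, -44] -> [-50, -44, 1, 8, 18, 24] -> [24, 18, 8, 1, -44, -50] -> [28, 22, 12, 5, -40, -46] -> [-46, -40, 5, 12, 22, 28] -> [-46, -40, 5, 12, 22, 28] -> [46, 40, -5, -12, -22, -28]
  [-46, -27, 45] -> [-46, -27, 45] -> [45, -27, -46] -> [49, -23, -42] -> [-42, -23, 49] -> [-42, -23, 49] -> [42, 23, -49]
  [-35, -21, 27, -47, -17, 2] -> [-47, -35, -21, -17, 2, 27] -> [27, 2, -17, -21, -35, -47] -> [31, 6, -13, -17, -31, -43] -> [-43, -31, -17, -13, 6, 31] -> [-43, -31, -17, -13, 6, 31] -> [43, 31, 17, 13, -6, -31]
  [27, -31, 46, -33, 28, 37, -22, 5, 39, -33] -> [-33, -33, -31, -22, 5, 27, 28, 37, 39, 46] -> [46, 39, 37, 28, 27, 5, -22, -31, -33, -33] -> [50, 43, 41, 32, 31, 9, -18, -27, -29, -29] -> [-29, -29, -27, -18, 9, 31, 32, 41, 43, 50] -> [-29, -27, -18, 9, 31, 32, 41, 43, 50] -> [29, 27, 18, -9, -31, -32, -41, -43, -50]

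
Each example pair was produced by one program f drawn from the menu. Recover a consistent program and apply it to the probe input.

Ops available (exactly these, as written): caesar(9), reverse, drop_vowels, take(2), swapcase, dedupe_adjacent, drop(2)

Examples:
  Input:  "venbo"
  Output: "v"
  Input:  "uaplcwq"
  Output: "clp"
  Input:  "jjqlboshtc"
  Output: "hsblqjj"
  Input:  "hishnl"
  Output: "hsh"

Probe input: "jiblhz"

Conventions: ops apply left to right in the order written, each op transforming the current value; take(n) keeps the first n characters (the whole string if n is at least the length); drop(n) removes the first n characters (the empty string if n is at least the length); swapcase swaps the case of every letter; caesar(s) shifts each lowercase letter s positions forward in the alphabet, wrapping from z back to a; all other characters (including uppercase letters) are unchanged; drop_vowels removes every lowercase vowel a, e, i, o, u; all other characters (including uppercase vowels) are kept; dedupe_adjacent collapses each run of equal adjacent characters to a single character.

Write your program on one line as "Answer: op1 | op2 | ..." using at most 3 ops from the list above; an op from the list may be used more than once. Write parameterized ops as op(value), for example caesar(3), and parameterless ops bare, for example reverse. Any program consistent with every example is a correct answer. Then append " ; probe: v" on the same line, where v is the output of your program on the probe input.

reverse | drop_vowels | drop(2) ; probe: "lbj"

Check, running the answer program on each example:
  "venbo" -> "obnev" -> "bnv" -> "v"
  "uaplcwq" -> "qwclpau" -> "qwclp" -> "clp"
  "jjqlboshtc" -> "cthsoblqjj" -> "cthsblqjj" -> "hsblqjj"
  "hishnl" -> "lnhsih" -> "lnhsh" -> "hsh"
  probe: "jiblhz" -> "zhlbij" -> "zhlbj" -> "lbj"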